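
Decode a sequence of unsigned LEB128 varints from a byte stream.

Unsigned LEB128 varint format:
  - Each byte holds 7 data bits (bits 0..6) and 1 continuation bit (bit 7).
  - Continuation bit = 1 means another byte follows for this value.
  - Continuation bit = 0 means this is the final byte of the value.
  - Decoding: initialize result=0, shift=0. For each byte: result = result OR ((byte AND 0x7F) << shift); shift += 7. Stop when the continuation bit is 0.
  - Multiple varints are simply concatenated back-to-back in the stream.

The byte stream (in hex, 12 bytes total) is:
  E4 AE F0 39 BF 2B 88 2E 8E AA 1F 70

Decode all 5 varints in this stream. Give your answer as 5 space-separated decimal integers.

  byte[0]=0xE4 cont=1 payload=0x64=100: acc |= 100<<0 -> acc=100 shift=7
  byte[1]=0xAE cont=1 payload=0x2E=46: acc |= 46<<7 -> acc=5988 shift=14
  byte[2]=0xF0 cont=1 payload=0x70=112: acc |= 112<<14 -> acc=1840996 shift=21
  byte[3]=0x39 cont=0 payload=0x39=57: acc |= 57<<21 -> acc=121378660 shift=28 [end]
Varint 1: bytes[0:4] = E4 AE F0 39 -> value 121378660 (4 byte(s))
  byte[4]=0xBF cont=1 payload=0x3F=63: acc |= 63<<0 -> acc=63 shift=7
  byte[5]=0x2B cont=0 payload=0x2B=43: acc |= 43<<7 -> acc=5567 shift=14 [end]
Varint 2: bytes[4:6] = BF 2B -> value 5567 (2 byte(s))
  byte[6]=0x88 cont=1 payload=0x08=8: acc |= 8<<0 -> acc=8 shift=7
  byte[7]=0x2E cont=0 payload=0x2E=46: acc |= 46<<7 -> acc=5896 shift=14 [end]
Varint 3: bytes[6:8] = 88 2E -> value 5896 (2 byte(s))
  byte[8]=0x8E cont=1 payload=0x0E=14: acc |= 14<<0 -> acc=14 shift=7
  byte[9]=0xAA cont=1 payload=0x2A=42: acc |= 42<<7 -> acc=5390 shift=14
  byte[10]=0x1F cont=0 payload=0x1F=31: acc |= 31<<14 -> acc=513294 shift=21 [end]
Varint 4: bytes[8:11] = 8E AA 1F -> value 513294 (3 byte(s))
  byte[11]=0x70 cont=0 payload=0x70=112: acc |= 112<<0 -> acc=112 shift=7 [end]
Varint 5: bytes[11:12] = 70 -> value 112 (1 byte(s))

Answer: 121378660 5567 5896 513294 112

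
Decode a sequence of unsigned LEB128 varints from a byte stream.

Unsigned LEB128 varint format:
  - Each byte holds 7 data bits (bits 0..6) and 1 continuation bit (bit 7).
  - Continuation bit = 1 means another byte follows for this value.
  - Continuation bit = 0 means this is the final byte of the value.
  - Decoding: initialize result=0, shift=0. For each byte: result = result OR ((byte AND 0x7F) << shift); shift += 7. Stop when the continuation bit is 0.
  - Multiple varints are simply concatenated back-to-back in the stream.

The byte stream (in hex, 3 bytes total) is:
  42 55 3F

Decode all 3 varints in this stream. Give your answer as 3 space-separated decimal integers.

Answer: 66 85 63

Derivation:
  byte[0]=0x42 cont=0 payload=0x42=66: acc |= 66<<0 -> acc=66 shift=7 [end]
Varint 1: bytes[0:1] = 42 -> value 66 (1 byte(s))
  byte[1]=0x55 cont=0 payload=0x55=85: acc |= 85<<0 -> acc=85 shift=7 [end]
Varint 2: bytes[1:2] = 55 -> value 85 (1 byte(s))
  byte[2]=0x3F cont=0 payload=0x3F=63: acc |= 63<<0 -> acc=63 shift=7 [end]
Varint 3: bytes[2:3] = 3F -> value 63 (1 byte(s))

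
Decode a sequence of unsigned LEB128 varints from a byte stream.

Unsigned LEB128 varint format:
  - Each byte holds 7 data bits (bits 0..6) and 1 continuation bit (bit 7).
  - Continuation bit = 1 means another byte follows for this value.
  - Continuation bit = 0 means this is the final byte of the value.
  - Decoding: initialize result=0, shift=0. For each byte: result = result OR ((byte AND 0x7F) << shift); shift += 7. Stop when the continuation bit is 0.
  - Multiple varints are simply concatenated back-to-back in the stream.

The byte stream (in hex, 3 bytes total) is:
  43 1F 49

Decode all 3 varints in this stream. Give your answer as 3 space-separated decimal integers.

  byte[0]=0x43 cont=0 payload=0x43=67: acc |= 67<<0 -> acc=67 shift=7 [end]
Varint 1: bytes[0:1] = 43 -> value 67 (1 byte(s))
  byte[1]=0x1F cont=0 payload=0x1F=31: acc |= 31<<0 -> acc=31 shift=7 [end]
Varint 2: bytes[1:2] = 1F -> value 31 (1 byte(s))
  byte[2]=0x49 cont=0 payload=0x49=73: acc |= 73<<0 -> acc=73 shift=7 [end]
Varint 3: bytes[2:3] = 49 -> value 73 (1 byte(s))

Answer: 67 31 73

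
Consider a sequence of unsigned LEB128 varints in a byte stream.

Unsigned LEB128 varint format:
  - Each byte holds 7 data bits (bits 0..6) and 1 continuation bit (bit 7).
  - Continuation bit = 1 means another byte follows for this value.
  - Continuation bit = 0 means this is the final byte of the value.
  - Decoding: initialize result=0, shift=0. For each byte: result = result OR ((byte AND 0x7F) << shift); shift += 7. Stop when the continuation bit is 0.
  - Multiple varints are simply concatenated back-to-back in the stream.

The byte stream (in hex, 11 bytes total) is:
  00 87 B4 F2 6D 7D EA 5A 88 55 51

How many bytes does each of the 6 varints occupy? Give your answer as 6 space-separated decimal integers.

  byte[0]=0x00 cont=0 payload=0x00=0: acc |= 0<<0 -> acc=0 shift=7 [end]
Varint 1: bytes[0:1] = 00 -> value 0 (1 byte(s))
  byte[1]=0x87 cont=1 payload=0x07=7: acc |= 7<<0 -> acc=7 shift=7
  byte[2]=0xB4 cont=1 payload=0x34=52: acc |= 52<<7 -> acc=6663 shift=14
  byte[3]=0xF2 cont=1 payload=0x72=114: acc |= 114<<14 -> acc=1874439 shift=21
  byte[4]=0x6D cont=0 payload=0x6D=109: acc |= 109<<21 -> acc=230464007 shift=28 [end]
Varint 2: bytes[1:5] = 87 B4 F2 6D -> value 230464007 (4 byte(s))
  byte[5]=0x7D cont=0 payload=0x7D=125: acc |= 125<<0 -> acc=125 shift=7 [end]
Varint 3: bytes[5:6] = 7D -> value 125 (1 byte(s))
  byte[6]=0xEA cont=1 payload=0x6A=106: acc |= 106<<0 -> acc=106 shift=7
  byte[7]=0x5A cont=0 payload=0x5A=90: acc |= 90<<7 -> acc=11626 shift=14 [end]
Varint 4: bytes[6:8] = EA 5A -> value 11626 (2 byte(s))
  byte[8]=0x88 cont=1 payload=0x08=8: acc |= 8<<0 -> acc=8 shift=7
  byte[9]=0x55 cont=0 payload=0x55=85: acc |= 85<<7 -> acc=10888 shift=14 [end]
Varint 5: bytes[8:10] = 88 55 -> value 10888 (2 byte(s))
  byte[10]=0x51 cont=0 payload=0x51=81: acc |= 81<<0 -> acc=81 shift=7 [end]
Varint 6: bytes[10:11] = 51 -> value 81 (1 byte(s))

Answer: 1 4 1 2 2 1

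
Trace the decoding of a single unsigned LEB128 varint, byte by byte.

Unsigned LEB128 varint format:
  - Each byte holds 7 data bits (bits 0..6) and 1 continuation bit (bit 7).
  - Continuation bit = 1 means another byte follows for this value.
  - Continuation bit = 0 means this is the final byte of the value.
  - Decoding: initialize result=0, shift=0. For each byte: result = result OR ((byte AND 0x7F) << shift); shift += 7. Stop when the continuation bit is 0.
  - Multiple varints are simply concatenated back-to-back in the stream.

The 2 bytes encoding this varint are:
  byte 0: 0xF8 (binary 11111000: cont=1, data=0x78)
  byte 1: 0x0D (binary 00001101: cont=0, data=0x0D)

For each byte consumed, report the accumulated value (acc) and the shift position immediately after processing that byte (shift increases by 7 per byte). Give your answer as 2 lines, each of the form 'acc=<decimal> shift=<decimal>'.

byte 0=0xF8: payload=0x78=120, contrib = 120<<0 = 120; acc -> 120, shift -> 7
byte 1=0x0D: payload=0x0D=13, contrib = 13<<7 = 1664; acc -> 1784, shift -> 14

Answer: acc=120 shift=7
acc=1784 shift=14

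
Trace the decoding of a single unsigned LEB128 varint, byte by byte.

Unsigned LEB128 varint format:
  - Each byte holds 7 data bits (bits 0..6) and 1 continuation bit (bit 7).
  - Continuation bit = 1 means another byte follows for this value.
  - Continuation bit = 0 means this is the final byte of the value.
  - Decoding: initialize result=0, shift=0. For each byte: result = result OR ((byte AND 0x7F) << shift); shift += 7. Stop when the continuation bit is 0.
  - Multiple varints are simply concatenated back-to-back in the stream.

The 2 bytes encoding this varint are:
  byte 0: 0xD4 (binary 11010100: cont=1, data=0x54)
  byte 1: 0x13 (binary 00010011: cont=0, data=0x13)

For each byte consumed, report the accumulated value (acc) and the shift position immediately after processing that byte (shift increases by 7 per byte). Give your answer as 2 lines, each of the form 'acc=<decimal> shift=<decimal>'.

Answer: acc=84 shift=7
acc=2516 shift=14

Derivation:
byte 0=0xD4: payload=0x54=84, contrib = 84<<0 = 84; acc -> 84, shift -> 7
byte 1=0x13: payload=0x13=19, contrib = 19<<7 = 2432; acc -> 2516, shift -> 14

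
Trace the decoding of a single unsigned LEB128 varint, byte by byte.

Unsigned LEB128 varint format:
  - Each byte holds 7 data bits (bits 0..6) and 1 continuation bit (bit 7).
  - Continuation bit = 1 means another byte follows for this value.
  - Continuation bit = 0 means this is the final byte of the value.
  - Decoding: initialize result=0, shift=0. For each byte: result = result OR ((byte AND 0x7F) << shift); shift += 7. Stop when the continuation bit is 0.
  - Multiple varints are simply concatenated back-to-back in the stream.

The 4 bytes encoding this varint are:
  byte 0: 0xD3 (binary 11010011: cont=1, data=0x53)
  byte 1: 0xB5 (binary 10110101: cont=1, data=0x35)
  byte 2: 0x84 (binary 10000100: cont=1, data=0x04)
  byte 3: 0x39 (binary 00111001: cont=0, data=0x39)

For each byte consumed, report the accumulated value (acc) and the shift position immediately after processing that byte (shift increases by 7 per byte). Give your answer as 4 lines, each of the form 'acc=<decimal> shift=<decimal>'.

byte 0=0xD3: payload=0x53=83, contrib = 83<<0 = 83; acc -> 83, shift -> 7
byte 1=0xB5: payload=0x35=53, contrib = 53<<7 = 6784; acc -> 6867, shift -> 14
byte 2=0x84: payload=0x04=4, contrib = 4<<14 = 65536; acc -> 72403, shift -> 21
byte 3=0x39: payload=0x39=57, contrib = 57<<21 = 119537664; acc -> 119610067, shift -> 28

Answer: acc=83 shift=7
acc=6867 shift=14
acc=72403 shift=21
acc=119610067 shift=28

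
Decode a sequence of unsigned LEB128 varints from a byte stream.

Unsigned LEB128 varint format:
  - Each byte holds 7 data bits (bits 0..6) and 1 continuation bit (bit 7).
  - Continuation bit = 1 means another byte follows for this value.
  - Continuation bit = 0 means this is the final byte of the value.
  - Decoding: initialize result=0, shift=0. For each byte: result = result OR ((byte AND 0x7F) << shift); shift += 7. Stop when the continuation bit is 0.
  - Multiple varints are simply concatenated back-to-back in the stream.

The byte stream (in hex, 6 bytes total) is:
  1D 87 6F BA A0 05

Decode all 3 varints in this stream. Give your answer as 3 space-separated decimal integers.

  byte[0]=0x1D cont=0 payload=0x1D=29: acc |= 29<<0 -> acc=29 shift=7 [end]
Varint 1: bytes[0:1] = 1D -> value 29 (1 byte(s))
  byte[1]=0x87 cont=1 payload=0x07=7: acc |= 7<<0 -> acc=7 shift=7
  byte[2]=0x6F cont=0 payload=0x6F=111: acc |= 111<<7 -> acc=14215 shift=14 [end]
Varint 2: bytes[1:3] = 87 6F -> value 14215 (2 byte(s))
  byte[3]=0xBA cont=1 payload=0x3A=58: acc |= 58<<0 -> acc=58 shift=7
  byte[4]=0xA0 cont=1 payload=0x20=32: acc |= 32<<7 -> acc=4154 shift=14
  byte[5]=0x05 cont=0 payload=0x05=5: acc |= 5<<14 -> acc=86074 shift=21 [end]
Varint 3: bytes[3:6] = BA A0 05 -> value 86074 (3 byte(s))

Answer: 29 14215 86074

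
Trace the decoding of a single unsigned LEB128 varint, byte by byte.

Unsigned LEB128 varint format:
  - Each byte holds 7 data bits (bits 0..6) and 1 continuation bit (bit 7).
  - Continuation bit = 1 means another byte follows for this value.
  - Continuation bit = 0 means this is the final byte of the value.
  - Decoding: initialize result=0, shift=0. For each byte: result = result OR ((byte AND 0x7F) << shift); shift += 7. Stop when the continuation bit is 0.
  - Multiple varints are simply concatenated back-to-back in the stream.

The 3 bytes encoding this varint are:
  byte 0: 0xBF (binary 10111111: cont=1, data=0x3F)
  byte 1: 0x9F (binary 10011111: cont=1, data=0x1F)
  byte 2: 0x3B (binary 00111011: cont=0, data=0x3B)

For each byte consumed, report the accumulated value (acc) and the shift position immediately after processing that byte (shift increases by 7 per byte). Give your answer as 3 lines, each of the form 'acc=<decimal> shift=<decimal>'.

Answer: acc=63 shift=7
acc=4031 shift=14
acc=970687 shift=21

Derivation:
byte 0=0xBF: payload=0x3F=63, contrib = 63<<0 = 63; acc -> 63, shift -> 7
byte 1=0x9F: payload=0x1F=31, contrib = 31<<7 = 3968; acc -> 4031, shift -> 14
byte 2=0x3B: payload=0x3B=59, contrib = 59<<14 = 966656; acc -> 970687, shift -> 21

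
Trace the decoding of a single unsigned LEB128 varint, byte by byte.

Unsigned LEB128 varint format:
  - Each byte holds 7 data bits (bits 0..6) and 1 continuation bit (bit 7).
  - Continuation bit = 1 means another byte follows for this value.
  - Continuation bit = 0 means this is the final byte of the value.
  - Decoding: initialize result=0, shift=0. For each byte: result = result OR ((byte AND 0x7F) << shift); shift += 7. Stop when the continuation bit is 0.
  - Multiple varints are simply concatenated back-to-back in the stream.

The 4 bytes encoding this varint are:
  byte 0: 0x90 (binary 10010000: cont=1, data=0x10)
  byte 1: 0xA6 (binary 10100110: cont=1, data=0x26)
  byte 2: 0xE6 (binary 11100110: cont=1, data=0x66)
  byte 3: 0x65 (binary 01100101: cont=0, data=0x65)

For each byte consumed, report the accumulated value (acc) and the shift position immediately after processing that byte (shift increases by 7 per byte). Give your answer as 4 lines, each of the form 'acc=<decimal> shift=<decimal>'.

Answer: acc=16 shift=7
acc=4880 shift=14
acc=1676048 shift=21
acc=213488400 shift=28

Derivation:
byte 0=0x90: payload=0x10=16, contrib = 16<<0 = 16; acc -> 16, shift -> 7
byte 1=0xA6: payload=0x26=38, contrib = 38<<7 = 4864; acc -> 4880, shift -> 14
byte 2=0xE6: payload=0x66=102, contrib = 102<<14 = 1671168; acc -> 1676048, shift -> 21
byte 3=0x65: payload=0x65=101, contrib = 101<<21 = 211812352; acc -> 213488400, shift -> 28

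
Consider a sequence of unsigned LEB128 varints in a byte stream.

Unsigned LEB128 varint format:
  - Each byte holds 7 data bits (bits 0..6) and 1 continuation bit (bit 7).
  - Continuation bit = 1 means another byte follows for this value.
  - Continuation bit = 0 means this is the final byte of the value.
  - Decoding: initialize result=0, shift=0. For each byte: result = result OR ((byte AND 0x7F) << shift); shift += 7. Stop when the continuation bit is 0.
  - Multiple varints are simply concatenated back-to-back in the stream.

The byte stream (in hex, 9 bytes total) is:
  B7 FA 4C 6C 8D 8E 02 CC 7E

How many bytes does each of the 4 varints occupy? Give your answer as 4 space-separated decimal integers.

  byte[0]=0xB7 cont=1 payload=0x37=55: acc |= 55<<0 -> acc=55 shift=7
  byte[1]=0xFA cont=1 payload=0x7A=122: acc |= 122<<7 -> acc=15671 shift=14
  byte[2]=0x4C cont=0 payload=0x4C=76: acc |= 76<<14 -> acc=1260855 shift=21 [end]
Varint 1: bytes[0:3] = B7 FA 4C -> value 1260855 (3 byte(s))
  byte[3]=0x6C cont=0 payload=0x6C=108: acc |= 108<<0 -> acc=108 shift=7 [end]
Varint 2: bytes[3:4] = 6C -> value 108 (1 byte(s))
  byte[4]=0x8D cont=1 payload=0x0D=13: acc |= 13<<0 -> acc=13 shift=7
  byte[5]=0x8E cont=1 payload=0x0E=14: acc |= 14<<7 -> acc=1805 shift=14
  byte[6]=0x02 cont=0 payload=0x02=2: acc |= 2<<14 -> acc=34573 shift=21 [end]
Varint 3: bytes[4:7] = 8D 8E 02 -> value 34573 (3 byte(s))
  byte[7]=0xCC cont=1 payload=0x4C=76: acc |= 76<<0 -> acc=76 shift=7
  byte[8]=0x7E cont=0 payload=0x7E=126: acc |= 126<<7 -> acc=16204 shift=14 [end]
Varint 4: bytes[7:9] = CC 7E -> value 16204 (2 byte(s))

Answer: 3 1 3 2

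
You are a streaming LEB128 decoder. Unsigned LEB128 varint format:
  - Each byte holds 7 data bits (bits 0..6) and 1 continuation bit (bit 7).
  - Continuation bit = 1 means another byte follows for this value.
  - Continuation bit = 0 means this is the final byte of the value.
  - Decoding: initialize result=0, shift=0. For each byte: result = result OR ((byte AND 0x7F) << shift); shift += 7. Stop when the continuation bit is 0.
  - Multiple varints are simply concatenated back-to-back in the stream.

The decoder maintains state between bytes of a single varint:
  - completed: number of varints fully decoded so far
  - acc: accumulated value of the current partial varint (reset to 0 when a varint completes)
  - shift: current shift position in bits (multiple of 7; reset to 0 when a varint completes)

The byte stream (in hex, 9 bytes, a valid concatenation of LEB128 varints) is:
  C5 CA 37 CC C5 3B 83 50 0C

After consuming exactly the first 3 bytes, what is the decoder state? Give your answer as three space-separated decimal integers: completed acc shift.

Answer: 1 0 0

Derivation:
byte[0]=0xC5 cont=1 payload=0x45: acc |= 69<<0 -> completed=0 acc=69 shift=7
byte[1]=0xCA cont=1 payload=0x4A: acc |= 74<<7 -> completed=0 acc=9541 shift=14
byte[2]=0x37 cont=0 payload=0x37: varint #1 complete (value=910661); reset -> completed=1 acc=0 shift=0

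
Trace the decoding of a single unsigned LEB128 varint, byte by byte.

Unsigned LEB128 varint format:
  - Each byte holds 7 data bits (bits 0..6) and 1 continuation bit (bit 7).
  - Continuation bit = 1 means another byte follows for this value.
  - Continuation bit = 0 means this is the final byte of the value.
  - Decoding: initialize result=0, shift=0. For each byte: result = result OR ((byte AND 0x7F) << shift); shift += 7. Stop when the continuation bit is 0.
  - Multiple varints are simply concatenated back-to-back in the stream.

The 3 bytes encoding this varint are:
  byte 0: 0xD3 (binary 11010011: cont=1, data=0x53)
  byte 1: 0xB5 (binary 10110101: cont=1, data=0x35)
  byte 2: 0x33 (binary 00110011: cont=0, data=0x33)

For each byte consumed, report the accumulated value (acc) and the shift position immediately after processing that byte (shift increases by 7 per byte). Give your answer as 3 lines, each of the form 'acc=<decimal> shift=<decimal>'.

Answer: acc=83 shift=7
acc=6867 shift=14
acc=842451 shift=21

Derivation:
byte 0=0xD3: payload=0x53=83, contrib = 83<<0 = 83; acc -> 83, shift -> 7
byte 1=0xB5: payload=0x35=53, contrib = 53<<7 = 6784; acc -> 6867, shift -> 14
byte 2=0x33: payload=0x33=51, contrib = 51<<14 = 835584; acc -> 842451, shift -> 21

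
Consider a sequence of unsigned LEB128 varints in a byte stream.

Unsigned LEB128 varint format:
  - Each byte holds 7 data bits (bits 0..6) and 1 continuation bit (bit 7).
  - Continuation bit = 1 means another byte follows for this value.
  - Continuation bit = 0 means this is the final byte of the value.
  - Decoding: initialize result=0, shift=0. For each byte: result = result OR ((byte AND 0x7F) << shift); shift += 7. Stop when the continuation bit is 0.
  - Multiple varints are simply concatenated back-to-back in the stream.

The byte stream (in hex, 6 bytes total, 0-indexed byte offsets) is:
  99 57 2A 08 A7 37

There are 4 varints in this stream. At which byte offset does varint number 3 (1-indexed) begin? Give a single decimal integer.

  byte[0]=0x99 cont=1 payload=0x19=25: acc |= 25<<0 -> acc=25 shift=7
  byte[1]=0x57 cont=0 payload=0x57=87: acc |= 87<<7 -> acc=11161 shift=14 [end]
Varint 1: bytes[0:2] = 99 57 -> value 11161 (2 byte(s))
  byte[2]=0x2A cont=0 payload=0x2A=42: acc |= 42<<0 -> acc=42 shift=7 [end]
Varint 2: bytes[2:3] = 2A -> value 42 (1 byte(s))
  byte[3]=0x08 cont=0 payload=0x08=8: acc |= 8<<0 -> acc=8 shift=7 [end]
Varint 3: bytes[3:4] = 08 -> value 8 (1 byte(s))
  byte[4]=0xA7 cont=1 payload=0x27=39: acc |= 39<<0 -> acc=39 shift=7
  byte[5]=0x37 cont=0 payload=0x37=55: acc |= 55<<7 -> acc=7079 shift=14 [end]
Varint 4: bytes[4:6] = A7 37 -> value 7079 (2 byte(s))

Answer: 3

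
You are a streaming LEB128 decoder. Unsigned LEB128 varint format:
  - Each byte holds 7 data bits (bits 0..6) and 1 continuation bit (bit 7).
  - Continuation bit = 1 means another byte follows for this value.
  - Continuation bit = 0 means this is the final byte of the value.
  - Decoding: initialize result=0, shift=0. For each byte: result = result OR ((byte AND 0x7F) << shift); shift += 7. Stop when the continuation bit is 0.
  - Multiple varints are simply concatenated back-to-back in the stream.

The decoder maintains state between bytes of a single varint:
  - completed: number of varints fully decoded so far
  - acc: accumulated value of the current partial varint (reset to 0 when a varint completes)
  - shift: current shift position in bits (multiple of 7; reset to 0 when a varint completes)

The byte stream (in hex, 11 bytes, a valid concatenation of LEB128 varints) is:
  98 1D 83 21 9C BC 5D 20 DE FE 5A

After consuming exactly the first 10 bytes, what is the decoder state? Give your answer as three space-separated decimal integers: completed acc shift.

byte[0]=0x98 cont=1 payload=0x18: acc |= 24<<0 -> completed=0 acc=24 shift=7
byte[1]=0x1D cont=0 payload=0x1D: varint #1 complete (value=3736); reset -> completed=1 acc=0 shift=0
byte[2]=0x83 cont=1 payload=0x03: acc |= 3<<0 -> completed=1 acc=3 shift=7
byte[3]=0x21 cont=0 payload=0x21: varint #2 complete (value=4227); reset -> completed=2 acc=0 shift=0
byte[4]=0x9C cont=1 payload=0x1C: acc |= 28<<0 -> completed=2 acc=28 shift=7
byte[5]=0xBC cont=1 payload=0x3C: acc |= 60<<7 -> completed=2 acc=7708 shift=14
byte[6]=0x5D cont=0 payload=0x5D: varint #3 complete (value=1531420); reset -> completed=3 acc=0 shift=0
byte[7]=0x20 cont=0 payload=0x20: varint #4 complete (value=32); reset -> completed=4 acc=0 shift=0
byte[8]=0xDE cont=1 payload=0x5E: acc |= 94<<0 -> completed=4 acc=94 shift=7
byte[9]=0xFE cont=1 payload=0x7E: acc |= 126<<7 -> completed=4 acc=16222 shift=14

Answer: 4 16222 14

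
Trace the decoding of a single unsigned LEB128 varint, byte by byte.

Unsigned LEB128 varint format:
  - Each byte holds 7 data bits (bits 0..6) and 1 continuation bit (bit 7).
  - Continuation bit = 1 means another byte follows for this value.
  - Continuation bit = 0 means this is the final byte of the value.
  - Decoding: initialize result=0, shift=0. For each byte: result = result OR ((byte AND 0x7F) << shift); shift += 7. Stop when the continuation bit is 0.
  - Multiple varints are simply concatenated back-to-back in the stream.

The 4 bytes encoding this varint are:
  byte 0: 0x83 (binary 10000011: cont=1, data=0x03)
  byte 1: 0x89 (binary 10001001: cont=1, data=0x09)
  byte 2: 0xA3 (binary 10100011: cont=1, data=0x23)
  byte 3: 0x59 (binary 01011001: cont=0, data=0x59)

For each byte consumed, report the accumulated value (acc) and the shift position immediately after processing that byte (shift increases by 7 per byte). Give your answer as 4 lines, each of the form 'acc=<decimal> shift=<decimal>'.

Answer: acc=3 shift=7
acc=1155 shift=14
acc=574595 shift=21
acc=187221123 shift=28

Derivation:
byte 0=0x83: payload=0x03=3, contrib = 3<<0 = 3; acc -> 3, shift -> 7
byte 1=0x89: payload=0x09=9, contrib = 9<<7 = 1152; acc -> 1155, shift -> 14
byte 2=0xA3: payload=0x23=35, contrib = 35<<14 = 573440; acc -> 574595, shift -> 21
byte 3=0x59: payload=0x59=89, contrib = 89<<21 = 186646528; acc -> 187221123, shift -> 28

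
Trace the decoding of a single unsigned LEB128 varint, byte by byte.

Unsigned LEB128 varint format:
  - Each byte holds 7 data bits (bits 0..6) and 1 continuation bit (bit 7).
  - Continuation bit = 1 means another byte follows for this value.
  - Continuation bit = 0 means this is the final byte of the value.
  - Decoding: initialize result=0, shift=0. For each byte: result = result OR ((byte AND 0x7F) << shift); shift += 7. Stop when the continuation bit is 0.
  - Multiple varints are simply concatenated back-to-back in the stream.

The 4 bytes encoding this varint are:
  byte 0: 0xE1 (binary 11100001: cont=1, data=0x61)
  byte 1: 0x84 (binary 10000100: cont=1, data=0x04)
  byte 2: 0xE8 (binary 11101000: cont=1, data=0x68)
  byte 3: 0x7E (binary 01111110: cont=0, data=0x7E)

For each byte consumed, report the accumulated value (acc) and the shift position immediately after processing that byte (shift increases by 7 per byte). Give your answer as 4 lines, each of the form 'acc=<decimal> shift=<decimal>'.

byte 0=0xE1: payload=0x61=97, contrib = 97<<0 = 97; acc -> 97, shift -> 7
byte 1=0x84: payload=0x04=4, contrib = 4<<7 = 512; acc -> 609, shift -> 14
byte 2=0xE8: payload=0x68=104, contrib = 104<<14 = 1703936; acc -> 1704545, shift -> 21
byte 3=0x7E: payload=0x7E=126, contrib = 126<<21 = 264241152; acc -> 265945697, shift -> 28

Answer: acc=97 shift=7
acc=609 shift=14
acc=1704545 shift=21
acc=265945697 shift=28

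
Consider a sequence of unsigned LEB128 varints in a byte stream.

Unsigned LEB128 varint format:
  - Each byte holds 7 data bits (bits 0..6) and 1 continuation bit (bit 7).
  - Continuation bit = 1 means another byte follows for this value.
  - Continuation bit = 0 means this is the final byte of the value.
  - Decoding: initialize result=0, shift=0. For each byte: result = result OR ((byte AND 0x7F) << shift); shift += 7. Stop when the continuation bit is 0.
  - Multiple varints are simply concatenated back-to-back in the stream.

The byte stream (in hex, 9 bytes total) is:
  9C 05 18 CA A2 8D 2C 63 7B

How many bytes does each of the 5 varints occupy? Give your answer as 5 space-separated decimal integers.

  byte[0]=0x9C cont=1 payload=0x1C=28: acc |= 28<<0 -> acc=28 shift=7
  byte[1]=0x05 cont=0 payload=0x05=5: acc |= 5<<7 -> acc=668 shift=14 [end]
Varint 1: bytes[0:2] = 9C 05 -> value 668 (2 byte(s))
  byte[2]=0x18 cont=0 payload=0x18=24: acc |= 24<<0 -> acc=24 shift=7 [end]
Varint 2: bytes[2:3] = 18 -> value 24 (1 byte(s))
  byte[3]=0xCA cont=1 payload=0x4A=74: acc |= 74<<0 -> acc=74 shift=7
  byte[4]=0xA2 cont=1 payload=0x22=34: acc |= 34<<7 -> acc=4426 shift=14
  byte[5]=0x8D cont=1 payload=0x0D=13: acc |= 13<<14 -> acc=217418 shift=21
  byte[6]=0x2C cont=0 payload=0x2C=44: acc |= 44<<21 -> acc=92492106 shift=28 [end]
Varint 3: bytes[3:7] = CA A2 8D 2C -> value 92492106 (4 byte(s))
  byte[7]=0x63 cont=0 payload=0x63=99: acc |= 99<<0 -> acc=99 shift=7 [end]
Varint 4: bytes[7:8] = 63 -> value 99 (1 byte(s))
  byte[8]=0x7B cont=0 payload=0x7B=123: acc |= 123<<0 -> acc=123 shift=7 [end]
Varint 5: bytes[8:9] = 7B -> value 123 (1 byte(s))

Answer: 2 1 4 1 1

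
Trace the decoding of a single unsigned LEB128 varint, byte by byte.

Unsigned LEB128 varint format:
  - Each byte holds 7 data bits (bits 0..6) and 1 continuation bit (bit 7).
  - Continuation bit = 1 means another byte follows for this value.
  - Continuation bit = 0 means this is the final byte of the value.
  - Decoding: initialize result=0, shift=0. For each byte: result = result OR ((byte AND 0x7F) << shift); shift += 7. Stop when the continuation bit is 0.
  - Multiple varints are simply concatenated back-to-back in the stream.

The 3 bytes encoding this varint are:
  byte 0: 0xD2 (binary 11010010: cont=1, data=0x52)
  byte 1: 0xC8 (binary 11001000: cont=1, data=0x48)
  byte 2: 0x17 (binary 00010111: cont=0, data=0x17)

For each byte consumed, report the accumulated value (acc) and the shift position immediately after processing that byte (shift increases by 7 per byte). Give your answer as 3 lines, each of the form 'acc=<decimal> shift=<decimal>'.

Answer: acc=82 shift=7
acc=9298 shift=14
acc=386130 shift=21

Derivation:
byte 0=0xD2: payload=0x52=82, contrib = 82<<0 = 82; acc -> 82, shift -> 7
byte 1=0xC8: payload=0x48=72, contrib = 72<<7 = 9216; acc -> 9298, shift -> 14
byte 2=0x17: payload=0x17=23, contrib = 23<<14 = 376832; acc -> 386130, shift -> 21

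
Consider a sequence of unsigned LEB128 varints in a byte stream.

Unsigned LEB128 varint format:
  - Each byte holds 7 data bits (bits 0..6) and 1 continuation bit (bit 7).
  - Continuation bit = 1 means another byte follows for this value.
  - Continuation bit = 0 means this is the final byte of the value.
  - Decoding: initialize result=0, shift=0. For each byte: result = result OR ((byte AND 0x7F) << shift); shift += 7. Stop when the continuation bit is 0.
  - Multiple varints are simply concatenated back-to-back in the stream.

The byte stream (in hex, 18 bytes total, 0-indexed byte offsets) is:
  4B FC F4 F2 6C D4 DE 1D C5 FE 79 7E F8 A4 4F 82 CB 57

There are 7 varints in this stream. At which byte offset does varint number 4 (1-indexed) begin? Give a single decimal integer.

  byte[0]=0x4B cont=0 payload=0x4B=75: acc |= 75<<0 -> acc=75 shift=7 [end]
Varint 1: bytes[0:1] = 4B -> value 75 (1 byte(s))
  byte[1]=0xFC cont=1 payload=0x7C=124: acc |= 124<<0 -> acc=124 shift=7
  byte[2]=0xF4 cont=1 payload=0x74=116: acc |= 116<<7 -> acc=14972 shift=14
  byte[3]=0xF2 cont=1 payload=0x72=114: acc |= 114<<14 -> acc=1882748 shift=21
  byte[4]=0x6C cont=0 payload=0x6C=108: acc |= 108<<21 -> acc=228375164 shift=28 [end]
Varint 2: bytes[1:5] = FC F4 F2 6C -> value 228375164 (4 byte(s))
  byte[5]=0xD4 cont=1 payload=0x54=84: acc |= 84<<0 -> acc=84 shift=7
  byte[6]=0xDE cont=1 payload=0x5E=94: acc |= 94<<7 -> acc=12116 shift=14
  byte[7]=0x1D cont=0 payload=0x1D=29: acc |= 29<<14 -> acc=487252 shift=21 [end]
Varint 3: bytes[5:8] = D4 DE 1D -> value 487252 (3 byte(s))
  byte[8]=0xC5 cont=1 payload=0x45=69: acc |= 69<<0 -> acc=69 shift=7
  byte[9]=0xFE cont=1 payload=0x7E=126: acc |= 126<<7 -> acc=16197 shift=14
  byte[10]=0x79 cont=0 payload=0x79=121: acc |= 121<<14 -> acc=1998661 shift=21 [end]
Varint 4: bytes[8:11] = C5 FE 79 -> value 1998661 (3 byte(s))
  byte[11]=0x7E cont=0 payload=0x7E=126: acc |= 126<<0 -> acc=126 shift=7 [end]
Varint 5: bytes[11:12] = 7E -> value 126 (1 byte(s))
  byte[12]=0xF8 cont=1 payload=0x78=120: acc |= 120<<0 -> acc=120 shift=7
  byte[13]=0xA4 cont=1 payload=0x24=36: acc |= 36<<7 -> acc=4728 shift=14
  byte[14]=0x4F cont=0 payload=0x4F=79: acc |= 79<<14 -> acc=1299064 shift=21 [end]
Varint 6: bytes[12:15] = F8 A4 4F -> value 1299064 (3 byte(s))
  byte[15]=0x82 cont=1 payload=0x02=2: acc |= 2<<0 -> acc=2 shift=7
  byte[16]=0xCB cont=1 payload=0x4B=75: acc |= 75<<7 -> acc=9602 shift=14
  byte[17]=0x57 cont=0 payload=0x57=87: acc |= 87<<14 -> acc=1435010 shift=21 [end]
Varint 7: bytes[15:18] = 82 CB 57 -> value 1435010 (3 byte(s))

Answer: 8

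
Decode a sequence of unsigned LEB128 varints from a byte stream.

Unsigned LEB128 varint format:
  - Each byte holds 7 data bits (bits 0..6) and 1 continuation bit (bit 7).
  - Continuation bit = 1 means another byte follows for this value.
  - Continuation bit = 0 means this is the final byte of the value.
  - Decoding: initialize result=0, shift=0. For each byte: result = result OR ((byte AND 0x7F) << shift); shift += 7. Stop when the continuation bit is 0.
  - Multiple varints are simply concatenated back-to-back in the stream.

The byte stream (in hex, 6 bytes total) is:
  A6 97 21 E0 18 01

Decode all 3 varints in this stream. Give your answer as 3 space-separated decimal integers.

Answer: 543654 3168 1

Derivation:
  byte[0]=0xA6 cont=1 payload=0x26=38: acc |= 38<<0 -> acc=38 shift=7
  byte[1]=0x97 cont=1 payload=0x17=23: acc |= 23<<7 -> acc=2982 shift=14
  byte[2]=0x21 cont=0 payload=0x21=33: acc |= 33<<14 -> acc=543654 shift=21 [end]
Varint 1: bytes[0:3] = A6 97 21 -> value 543654 (3 byte(s))
  byte[3]=0xE0 cont=1 payload=0x60=96: acc |= 96<<0 -> acc=96 shift=7
  byte[4]=0x18 cont=0 payload=0x18=24: acc |= 24<<7 -> acc=3168 shift=14 [end]
Varint 2: bytes[3:5] = E0 18 -> value 3168 (2 byte(s))
  byte[5]=0x01 cont=0 payload=0x01=1: acc |= 1<<0 -> acc=1 shift=7 [end]
Varint 3: bytes[5:6] = 01 -> value 1 (1 byte(s))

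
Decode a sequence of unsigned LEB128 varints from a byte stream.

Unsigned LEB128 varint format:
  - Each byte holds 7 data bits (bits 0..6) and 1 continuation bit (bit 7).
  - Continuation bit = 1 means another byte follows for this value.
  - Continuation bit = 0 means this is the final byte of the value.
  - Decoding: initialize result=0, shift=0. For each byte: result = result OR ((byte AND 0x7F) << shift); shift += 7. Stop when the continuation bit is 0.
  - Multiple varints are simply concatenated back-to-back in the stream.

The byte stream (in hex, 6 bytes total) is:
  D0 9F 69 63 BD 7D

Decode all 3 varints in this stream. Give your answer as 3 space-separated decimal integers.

Answer: 1724368 99 16061

Derivation:
  byte[0]=0xD0 cont=1 payload=0x50=80: acc |= 80<<0 -> acc=80 shift=7
  byte[1]=0x9F cont=1 payload=0x1F=31: acc |= 31<<7 -> acc=4048 shift=14
  byte[2]=0x69 cont=0 payload=0x69=105: acc |= 105<<14 -> acc=1724368 shift=21 [end]
Varint 1: bytes[0:3] = D0 9F 69 -> value 1724368 (3 byte(s))
  byte[3]=0x63 cont=0 payload=0x63=99: acc |= 99<<0 -> acc=99 shift=7 [end]
Varint 2: bytes[3:4] = 63 -> value 99 (1 byte(s))
  byte[4]=0xBD cont=1 payload=0x3D=61: acc |= 61<<0 -> acc=61 shift=7
  byte[5]=0x7D cont=0 payload=0x7D=125: acc |= 125<<7 -> acc=16061 shift=14 [end]
Varint 3: bytes[4:6] = BD 7D -> value 16061 (2 byte(s))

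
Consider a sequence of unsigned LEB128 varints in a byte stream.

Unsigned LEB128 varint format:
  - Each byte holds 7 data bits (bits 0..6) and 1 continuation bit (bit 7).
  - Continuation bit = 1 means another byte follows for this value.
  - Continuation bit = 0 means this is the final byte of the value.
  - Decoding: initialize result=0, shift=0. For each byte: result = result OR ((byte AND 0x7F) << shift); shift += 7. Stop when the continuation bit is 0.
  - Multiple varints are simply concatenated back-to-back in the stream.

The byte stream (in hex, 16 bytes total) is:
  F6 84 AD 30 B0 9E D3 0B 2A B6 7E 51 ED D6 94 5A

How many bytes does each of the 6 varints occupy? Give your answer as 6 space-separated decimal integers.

Answer: 4 4 1 2 1 4

Derivation:
  byte[0]=0xF6 cont=1 payload=0x76=118: acc |= 118<<0 -> acc=118 shift=7
  byte[1]=0x84 cont=1 payload=0x04=4: acc |= 4<<7 -> acc=630 shift=14
  byte[2]=0xAD cont=1 payload=0x2D=45: acc |= 45<<14 -> acc=737910 shift=21
  byte[3]=0x30 cont=0 payload=0x30=48: acc |= 48<<21 -> acc=101401206 shift=28 [end]
Varint 1: bytes[0:4] = F6 84 AD 30 -> value 101401206 (4 byte(s))
  byte[4]=0xB0 cont=1 payload=0x30=48: acc |= 48<<0 -> acc=48 shift=7
  byte[5]=0x9E cont=1 payload=0x1E=30: acc |= 30<<7 -> acc=3888 shift=14
  byte[6]=0xD3 cont=1 payload=0x53=83: acc |= 83<<14 -> acc=1363760 shift=21
  byte[7]=0x0B cont=0 payload=0x0B=11: acc |= 11<<21 -> acc=24432432 shift=28 [end]
Varint 2: bytes[4:8] = B0 9E D3 0B -> value 24432432 (4 byte(s))
  byte[8]=0x2A cont=0 payload=0x2A=42: acc |= 42<<0 -> acc=42 shift=7 [end]
Varint 3: bytes[8:9] = 2A -> value 42 (1 byte(s))
  byte[9]=0xB6 cont=1 payload=0x36=54: acc |= 54<<0 -> acc=54 shift=7
  byte[10]=0x7E cont=0 payload=0x7E=126: acc |= 126<<7 -> acc=16182 shift=14 [end]
Varint 4: bytes[9:11] = B6 7E -> value 16182 (2 byte(s))
  byte[11]=0x51 cont=0 payload=0x51=81: acc |= 81<<0 -> acc=81 shift=7 [end]
Varint 5: bytes[11:12] = 51 -> value 81 (1 byte(s))
  byte[12]=0xED cont=1 payload=0x6D=109: acc |= 109<<0 -> acc=109 shift=7
  byte[13]=0xD6 cont=1 payload=0x56=86: acc |= 86<<7 -> acc=11117 shift=14
  byte[14]=0x94 cont=1 payload=0x14=20: acc |= 20<<14 -> acc=338797 shift=21
  byte[15]=0x5A cont=0 payload=0x5A=90: acc |= 90<<21 -> acc=189082477 shift=28 [end]
Varint 6: bytes[12:16] = ED D6 94 5A -> value 189082477 (4 byte(s))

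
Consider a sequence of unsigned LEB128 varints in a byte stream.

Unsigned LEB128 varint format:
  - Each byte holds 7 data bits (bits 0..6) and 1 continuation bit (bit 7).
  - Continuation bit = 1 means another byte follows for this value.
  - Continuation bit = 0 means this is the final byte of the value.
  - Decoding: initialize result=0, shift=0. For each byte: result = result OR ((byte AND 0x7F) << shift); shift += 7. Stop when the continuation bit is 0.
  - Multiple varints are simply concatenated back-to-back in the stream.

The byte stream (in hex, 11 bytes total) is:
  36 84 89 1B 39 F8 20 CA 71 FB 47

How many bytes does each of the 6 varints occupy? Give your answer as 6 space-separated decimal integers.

  byte[0]=0x36 cont=0 payload=0x36=54: acc |= 54<<0 -> acc=54 shift=7 [end]
Varint 1: bytes[0:1] = 36 -> value 54 (1 byte(s))
  byte[1]=0x84 cont=1 payload=0x04=4: acc |= 4<<0 -> acc=4 shift=7
  byte[2]=0x89 cont=1 payload=0x09=9: acc |= 9<<7 -> acc=1156 shift=14
  byte[3]=0x1B cont=0 payload=0x1B=27: acc |= 27<<14 -> acc=443524 shift=21 [end]
Varint 2: bytes[1:4] = 84 89 1B -> value 443524 (3 byte(s))
  byte[4]=0x39 cont=0 payload=0x39=57: acc |= 57<<0 -> acc=57 shift=7 [end]
Varint 3: bytes[4:5] = 39 -> value 57 (1 byte(s))
  byte[5]=0xF8 cont=1 payload=0x78=120: acc |= 120<<0 -> acc=120 shift=7
  byte[6]=0x20 cont=0 payload=0x20=32: acc |= 32<<7 -> acc=4216 shift=14 [end]
Varint 4: bytes[5:7] = F8 20 -> value 4216 (2 byte(s))
  byte[7]=0xCA cont=1 payload=0x4A=74: acc |= 74<<0 -> acc=74 shift=7
  byte[8]=0x71 cont=0 payload=0x71=113: acc |= 113<<7 -> acc=14538 shift=14 [end]
Varint 5: bytes[7:9] = CA 71 -> value 14538 (2 byte(s))
  byte[9]=0xFB cont=1 payload=0x7B=123: acc |= 123<<0 -> acc=123 shift=7
  byte[10]=0x47 cont=0 payload=0x47=71: acc |= 71<<7 -> acc=9211 shift=14 [end]
Varint 6: bytes[9:11] = FB 47 -> value 9211 (2 byte(s))

Answer: 1 3 1 2 2 2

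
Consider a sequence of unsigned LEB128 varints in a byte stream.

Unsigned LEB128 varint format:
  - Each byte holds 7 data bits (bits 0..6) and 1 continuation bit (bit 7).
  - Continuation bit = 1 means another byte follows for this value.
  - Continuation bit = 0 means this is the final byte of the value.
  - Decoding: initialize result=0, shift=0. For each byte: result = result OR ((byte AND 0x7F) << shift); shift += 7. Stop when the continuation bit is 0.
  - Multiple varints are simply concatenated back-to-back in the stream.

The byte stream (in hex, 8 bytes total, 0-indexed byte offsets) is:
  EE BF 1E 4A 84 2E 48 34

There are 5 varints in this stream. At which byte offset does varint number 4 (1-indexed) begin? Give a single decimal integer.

Answer: 6

Derivation:
  byte[0]=0xEE cont=1 payload=0x6E=110: acc |= 110<<0 -> acc=110 shift=7
  byte[1]=0xBF cont=1 payload=0x3F=63: acc |= 63<<7 -> acc=8174 shift=14
  byte[2]=0x1E cont=0 payload=0x1E=30: acc |= 30<<14 -> acc=499694 shift=21 [end]
Varint 1: bytes[0:3] = EE BF 1E -> value 499694 (3 byte(s))
  byte[3]=0x4A cont=0 payload=0x4A=74: acc |= 74<<0 -> acc=74 shift=7 [end]
Varint 2: bytes[3:4] = 4A -> value 74 (1 byte(s))
  byte[4]=0x84 cont=1 payload=0x04=4: acc |= 4<<0 -> acc=4 shift=7
  byte[5]=0x2E cont=0 payload=0x2E=46: acc |= 46<<7 -> acc=5892 shift=14 [end]
Varint 3: bytes[4:6] = 84 2E -> value 5892 (2 byte(s))
  byte[6]=0x48 cont=0 payload=0x48=72: acc |= 72<<0 -> acc=72 shift=7 [end]
Varint 4: bytes[6:7] = 48 -> value 72 (1 byte(s))
  byte[7]=0x34 cont=0 payload=0x34=52: acc |= 52<<0 -> acc=52 shift=7 [end]
Varint 5: bytes[7:8] = 34 -> value 52 (1 byte(s))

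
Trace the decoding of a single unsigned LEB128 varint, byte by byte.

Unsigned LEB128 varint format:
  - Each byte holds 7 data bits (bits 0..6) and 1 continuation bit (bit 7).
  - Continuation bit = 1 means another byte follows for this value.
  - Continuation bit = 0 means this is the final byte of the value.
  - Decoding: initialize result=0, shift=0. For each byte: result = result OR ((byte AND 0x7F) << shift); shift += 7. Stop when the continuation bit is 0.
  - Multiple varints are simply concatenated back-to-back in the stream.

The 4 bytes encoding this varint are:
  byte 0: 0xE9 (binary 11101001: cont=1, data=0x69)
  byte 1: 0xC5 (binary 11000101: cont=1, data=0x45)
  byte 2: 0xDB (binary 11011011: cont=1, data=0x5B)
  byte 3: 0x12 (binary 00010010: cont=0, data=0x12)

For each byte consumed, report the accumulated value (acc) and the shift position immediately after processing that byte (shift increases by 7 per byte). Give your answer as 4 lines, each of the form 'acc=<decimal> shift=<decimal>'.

Answer: acc=105 shift=7
acc=8937 shift=14
acc=1499881 shift=21
acc=39248617 shift=28

Derivation:
byte 0=0xE9: payload=0x69=105, contrib = 105<<0 = 105; acc -> 105, shift -> 7
byte 1=0xC5: payload=0x45=69, contrib = 69<<7 = 8832; acc -> 8937, shift -> 14
byte 2=0xDB: payload=0x5B=91, contrib = 91<<14 = 1490944; acc -> 1499881, shift -> 21
byte 3=0x12: payload=0x12=18, contrib = 18<<21 = 37748736; acc -> 39248617, shift -> 28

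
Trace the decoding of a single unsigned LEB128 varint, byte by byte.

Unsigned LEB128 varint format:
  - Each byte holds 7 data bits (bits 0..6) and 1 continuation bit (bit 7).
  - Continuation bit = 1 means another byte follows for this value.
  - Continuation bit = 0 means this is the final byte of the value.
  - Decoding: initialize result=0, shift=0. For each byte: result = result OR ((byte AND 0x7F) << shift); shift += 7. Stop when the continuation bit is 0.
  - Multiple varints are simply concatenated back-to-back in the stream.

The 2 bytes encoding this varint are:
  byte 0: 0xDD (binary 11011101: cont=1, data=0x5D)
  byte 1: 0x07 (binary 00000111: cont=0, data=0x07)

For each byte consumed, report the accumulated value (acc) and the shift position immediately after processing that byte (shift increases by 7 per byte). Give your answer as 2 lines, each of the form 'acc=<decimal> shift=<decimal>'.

byte 0=0xDD: payload=0x5D=93, contrib = 93<<0 = 93; acc -> 93, shift -> 7
byte 1=0x07: payload=0x07=7, contrib = 7<<7 = 896; acc -> 989, shift -> 14

Answer: acc=93 shift=7
acc=989 shift=14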